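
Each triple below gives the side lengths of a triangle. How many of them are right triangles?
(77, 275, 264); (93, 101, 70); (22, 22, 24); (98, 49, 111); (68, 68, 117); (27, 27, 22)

1

(77,275,264): 77²+264² = 75625 = 275² → right
(93,101,70): 70²+93² = 13549 > 10201 = 101² → acute
(22,22,24): 22²+22² = 968 > 576 = 24² → acute
(98,49,111): 49²+98² = 12005 < 12321 = 111² → obtuse
(68,68,117): 68²+68² = 9248 < 13689 = 117² → obtuse
(27,27,22): 22²+27² = 1213 > 729 = 27² → acute
1 of the 6 is right.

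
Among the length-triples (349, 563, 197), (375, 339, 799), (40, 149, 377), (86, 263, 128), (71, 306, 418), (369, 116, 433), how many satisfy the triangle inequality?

(197,349,563): 197+349 ≤ 563 → not valid
(339,375,799): 339+375 ≤ 799 → not valid
(40,149,377): 40+149 ≤ 377 → not valid
(86,128,263): 86+128 ≤ 263 → not valid
(71,306,418): 71+306 ≤ 418 → not valid
(116,369,433): 116+369 > 433 → valid
1 of the 6 triples forms a triangle.

1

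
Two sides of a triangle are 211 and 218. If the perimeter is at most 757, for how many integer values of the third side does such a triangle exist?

321

Triangle inequality: 7 < x < 429. Perimeter ≤ 757 gives x ≤ 757 − 211 − 218 = 328.
So 7 < x ≤ 328; integers 8 through 328: 321 values.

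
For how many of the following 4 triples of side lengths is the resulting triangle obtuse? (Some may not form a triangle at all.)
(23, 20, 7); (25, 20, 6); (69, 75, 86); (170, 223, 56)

3

(23,20,7): 7²+20² = 449 < 529 = 23² → obtuse
(25,20,6): 6²+20² = 436 < 625 = 25² → obtuse
(69,75,86): 69²+75² = 10386 > 7396 = 86² → acute
(170,223,56): 56²+170² = 32036 < 49729 = 223² → obtuse
3 of the 4 are obtuse.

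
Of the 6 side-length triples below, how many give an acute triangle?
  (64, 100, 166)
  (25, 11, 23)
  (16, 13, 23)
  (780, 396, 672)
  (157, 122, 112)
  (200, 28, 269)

(64,100,166): 64+100 ≤ 166, not a triangle
(25,11,23): 11²+23² = 650 > 625 = 25² → acute
(16,13,23): 13²+16² = 425 < 529 = 23² → obtuse
(780,396,672): 396²+672² = 608400 = 780² → right
(157,122,112): 112²+122² = 27428 > 24649 = 157² → acute
(200,28,269): 28+200 ≤ 269, not a triangle
2 of the 6 are acute.

2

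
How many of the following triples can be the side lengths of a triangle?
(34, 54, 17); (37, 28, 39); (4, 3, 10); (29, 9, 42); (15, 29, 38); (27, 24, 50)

(17,34,54): 17+34 ≤ 54 → not valid
(28,37,39): 28+37 > 39 → valid
(3,4,10): 3+4 ≤ 10 → not valid
(9,29,42): 9+29 ≤ 42 → not valid
(15,29,38): 15+29 > 38 → valid
(24,27,50): 24+27 > 50 → valid
3 of the 6 triples form a triangle.

3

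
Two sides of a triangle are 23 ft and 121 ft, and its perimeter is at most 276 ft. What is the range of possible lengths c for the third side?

Triangle inequality alone gives 98 < c < 144.
The perimeter condition gives c ≤ 276 − 23 − 121 = 132.
Intersecting the two: 98 < c ≤ 132.

98 < c ≤ 132 ft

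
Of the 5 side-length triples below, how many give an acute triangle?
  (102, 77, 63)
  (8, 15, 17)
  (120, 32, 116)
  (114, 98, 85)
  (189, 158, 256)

(102,77,63): 63²+77² = 9898 < 10404 = 102² → obtuse
(8,15,17): 8²+15² = 289 = 17² → right
(120,32,116): 32²+116² = 14480 > 14400 = 120² → acute
(114,98,85): 85²+98² = 16829 > 12996 = 114² → acute
(189,158,256): 158²+189² = 60685 < 65536 = 256² → obtuse
2 of the 5 are acute.

2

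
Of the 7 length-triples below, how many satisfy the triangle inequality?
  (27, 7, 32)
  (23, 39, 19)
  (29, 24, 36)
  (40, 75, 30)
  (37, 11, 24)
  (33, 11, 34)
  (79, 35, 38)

4

(7,27,32): 7+27 > 32 → valid
(19,23,39): 19+23 > 39 → valid
(24,29,36): 24+29 > 36 → valid
(30,40,75): 30+40 ≤ 75 → not valid
(11,24,37): 11+24 ≤ 37 → not valid
(11,33,34): 11+33 > 34 → valid
(35,38,79): 35+38 ≤ 79 → not valid
4 of the 7 triples form a triangle.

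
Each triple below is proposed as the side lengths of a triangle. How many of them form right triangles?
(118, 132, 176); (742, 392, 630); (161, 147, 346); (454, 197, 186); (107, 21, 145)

(118,132,176): 118²+132² = 31348 > 30976 = 176² → acute
(742,392,630): 392²+630² = 550564 = 742² → right
(161,147,346): 147+161 ≤ 346, not a triangle
(454,197,186): 186+197 ≤ 454, not a triangle
(107,21,145): 21+107 ≤ 145, not a triangle
1 of the 5 is right.

1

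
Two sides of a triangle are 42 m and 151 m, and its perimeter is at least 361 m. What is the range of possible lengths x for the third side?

168 ≤ x < 193

Triangle inequality alone gives 109 < x < 193.
The perimeter condition gives x ≥ 361 − 42 − 151 = 168.
Intersecting the two: 168 ≤ x < 193.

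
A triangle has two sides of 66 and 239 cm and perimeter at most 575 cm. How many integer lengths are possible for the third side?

Triangle inequality: 173 < x < 305. Perimeter ≤ 575 gives x ≤ 575 − 66 − 239 = 270.
So 173 < x ≤ 270; integers 174 through 270: 97 values.

97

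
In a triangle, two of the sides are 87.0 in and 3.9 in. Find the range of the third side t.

83.1 < t < 90.9 (in)

By the triangle inequality, t must be less than 87.0 + 3.9 = 90.9 and greater than |87.0 − 3.9| = 83.1.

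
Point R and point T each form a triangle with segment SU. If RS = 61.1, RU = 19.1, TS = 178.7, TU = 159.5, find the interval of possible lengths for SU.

From triangle RSU: |61.1 − 19.1| < SU < 61.1 + 19.1, i.e. 42.0 < SU < 80.2.
From triangle TSU: 19.2 < SU < 338.2.
Both must hold, so SU lies in the intersection.

42.0 < SU < 80.2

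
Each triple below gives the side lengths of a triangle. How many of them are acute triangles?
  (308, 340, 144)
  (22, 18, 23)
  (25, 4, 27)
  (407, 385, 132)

(308,340,144): 144²+308² = 115600 = 340² → right
(22,18,23): 18²+22² = 808 > 529 = 23² → acute
(25,4,27): 4²+25² = 641 < 729 = 27² → obtuse
(407,385,132): 132²+385² = 165649 = 407² → right
1 of the 4 is acute.

1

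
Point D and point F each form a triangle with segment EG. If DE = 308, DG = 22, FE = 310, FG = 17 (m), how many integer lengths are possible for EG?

33

From triangle DEG: 286 < EG < 330.
From triangle FEG: 293 < EG < 327.
Intersection: 293 < EG < 327, so integers 294 through 326: 33 values.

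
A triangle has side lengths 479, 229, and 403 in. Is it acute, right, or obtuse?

Compare the square of the longest side to the sum of squares of the other two: 229² + 403² = 214850 < 229441 = 479².

obtuse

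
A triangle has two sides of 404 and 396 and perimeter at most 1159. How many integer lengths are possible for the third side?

351

Triangle inequality: 8 < x < 800. Perimeter ≤ 1159 gives x ≤ 1159 − 404 − 396 = 359.
So 8 < x ≤ 359; integers 9 through 359: 351 values.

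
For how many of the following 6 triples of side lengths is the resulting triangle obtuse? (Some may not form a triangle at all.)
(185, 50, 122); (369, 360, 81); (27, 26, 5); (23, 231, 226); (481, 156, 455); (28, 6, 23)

(185,50,122): 50+122 ≤ 185, not a triangle
(369,360,81): 81²+360² = 136161 = 369² → right
(27,26,5): 5²+26² = 701 < 729 = 27² → obtuse
(23,231,226): 23²+226² = 51605 < 53361 = 231² → obtuse
(481,156,455): 156²+455² = 231361 = 481² → right
(28,6,23): 6²+23² = 565 < 784 = 28² → obtuse
3 of the 6 are obtuse.

3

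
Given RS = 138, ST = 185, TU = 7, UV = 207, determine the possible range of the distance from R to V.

The maximum is all hops collinear in one direction: 138 + 185 + 7 + 207 = 537.
The longest hop is 207; the others sum to 330. Since 207 ≤ 330, the path can fold back on itself completely, so the minimum distance is 0.

0 ≤ RV ≤ 537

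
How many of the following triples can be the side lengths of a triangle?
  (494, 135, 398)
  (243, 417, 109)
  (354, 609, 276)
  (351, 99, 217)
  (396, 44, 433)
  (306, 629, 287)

3

(135,398,494): 135+398 > 494 → valid
(109,243,417): 109+243 ≤ 417 → not valid
(276,354,609): 276+354 > 609 → valid
(99,217,351): 99+217 ≤ 351 → not valid
(44,396,433): 44+396 > 433 → valid
(287,306,629): 287+306 ≤ 629 → not valid
3 of the 6 triples form a triangle.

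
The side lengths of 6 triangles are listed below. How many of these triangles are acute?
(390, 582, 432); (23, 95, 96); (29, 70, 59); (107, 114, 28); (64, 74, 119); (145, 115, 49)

(390,582,432): 390²+432² = 338724 = 582² → right
(23,95,96): 23²+95² = 9554 > 9216 = 96² → acute
(29,70,59): 29²+59² = 4322 < 4900 = 70² → obtuse
(107,114,28): 28²+107² = 12233 < 12996 = 114² → obtuse
(64,74,119): 64²+74² = 9572 < 14161 = 119² → obtuse
(145,115,49): 49²+115² = 15626 < 21025 = 145² → obtuse
1 of the 6 is acute.

1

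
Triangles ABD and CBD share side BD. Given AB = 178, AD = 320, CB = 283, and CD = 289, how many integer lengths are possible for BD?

355

From triangle ABD: 142 < BD < 498.
From triangle CBD: 6 < BD < 572.
Intersection: 142 < BD < 498, so integers 143 through 497: 355 values.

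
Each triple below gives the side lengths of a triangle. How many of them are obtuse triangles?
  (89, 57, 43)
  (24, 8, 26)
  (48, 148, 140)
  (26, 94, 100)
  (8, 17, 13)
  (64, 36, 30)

5

(89,57,43): 43²+57² = 5098 < 7921 = 89² → obtuse
(24,8,26): 8²+24² = 640 < 676 = 26² → obtuse
(48,148,140): 48²+140² = 21904 = 148² → right
(26,94,100): 26²+94² = 9512 < 10000 = 100² → obtuse
(8,17,13): 8²+13² = 233 < 289 = 17² → obtuse
(64,36,30): 30²+36² = 2196 < 4096 = 64² → obtuse
5 of the 6 are obtuse.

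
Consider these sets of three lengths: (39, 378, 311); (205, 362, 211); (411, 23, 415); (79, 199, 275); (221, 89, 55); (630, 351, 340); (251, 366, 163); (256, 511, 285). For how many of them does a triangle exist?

(39,311,378): 39+311 ≤ 378 → not valid
(205,211,362): 205+211 > 362 → valid
(23,411,415): 23+411 > 415 → valid
(79,199,275): 79+199 > 275 → valid
(55,89,221): 55+89 ≤ 221 → not valid
(340,351,630): 340+351 > 630 → valid
(163,251,366): 163+251 > 366 → valid
(256,285,511): 256+285 > 511 → valid
6 of the 8 triples form a triangle.

6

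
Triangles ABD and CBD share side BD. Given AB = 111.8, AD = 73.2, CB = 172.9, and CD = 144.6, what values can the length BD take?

From triangle ABD: |111.8 − 73.2| < BD < 111.8 + 73.2, i.e. 38.6 < BD < 185.0.
From triangle CBD: 28.3 < BD < 317.5.
Both must hold, so BD lies in the intersection.

38.6 < BD < 185.0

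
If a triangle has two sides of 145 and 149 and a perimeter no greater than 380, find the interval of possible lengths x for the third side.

4 < x ≤ 86

Triangle inequality alone gives 4 < x < 294.
The perimeter condition gives x ≤ 380 − 145 − 149 = 86.
Intersecting the two: 4 < x ≤ 86.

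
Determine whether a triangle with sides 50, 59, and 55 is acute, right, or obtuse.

Compare the square of the longest side to the sum of squares of the other two: 50² + 55² = 5525 > 3481 = 59².

acute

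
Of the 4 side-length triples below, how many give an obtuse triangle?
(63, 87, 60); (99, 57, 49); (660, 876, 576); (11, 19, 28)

2

(63,87,60): 60²+63² = 7569 = 87² → right
(99,57,49): 49²+57² = 5650 < 9801 = 99² → obtuse
(660,876,576): 576²+660² = 767376 = 876² → right
(11,19,28): 11²+19² = 482 < 784 = 28² → obtuse
2 of the 4 are obtuse.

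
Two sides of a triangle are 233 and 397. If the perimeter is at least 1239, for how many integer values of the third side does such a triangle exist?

21

Triangle inequality: 164 < x < 630. Perimeter ≥ 1239 gives x ≥ 1239 − 233 − 397 = 609.
So 609 ≤ x < 630; integers 609 through 629: 21 values.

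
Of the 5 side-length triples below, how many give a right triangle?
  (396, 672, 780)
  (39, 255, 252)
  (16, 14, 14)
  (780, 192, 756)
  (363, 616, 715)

(396,672,780): 396²+672² = 608400 = 780² → right
(39,255,252): 39²+252² = 65025 = 255² → right
(16,14,14): 14²+14² = 392 > 256 = 16² → acute
(780,192,756): 192²+756² = 608400 = 780² → right
(363,616,715): 363²+616² = 511225 = 715² → right
4 of the 5 are right.

4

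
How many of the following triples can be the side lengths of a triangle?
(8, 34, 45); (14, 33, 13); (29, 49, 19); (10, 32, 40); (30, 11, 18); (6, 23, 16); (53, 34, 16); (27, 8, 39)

(8,34,45): 8+34 ≤ 45 → not valid
(13,14,33): 13+14 ≤ 33 → not valid
(19,29,49): 19+29 ≤ 49 → not valid
(10,32,40): 10+32 > 40 → valid
(11,18,30): 11+18 ≤ 30 → not valid
(6,16,23): 6+16 ≤ 23 → not valid
(16,34,53): 16+34 ≤ 53 → not valid
(8,27,39): 8+27 ≤ 39 → not valid
1 of the 8 triples forms a triangle.

1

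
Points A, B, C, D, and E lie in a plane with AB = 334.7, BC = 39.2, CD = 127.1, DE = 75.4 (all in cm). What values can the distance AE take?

The maximum is all hops collinear in one direction: 334.7 + 39.2 + 127.1 + 75.4 = 576.4.
The longest hop is 334.7; the others sum to 241.7. Folding the others back against it leaves at least 334.7 − 241.7 = 93.0.

93.0 ≤ AE ≤ 576.4 cm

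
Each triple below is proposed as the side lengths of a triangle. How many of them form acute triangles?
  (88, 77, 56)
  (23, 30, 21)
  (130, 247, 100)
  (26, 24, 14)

3

(88,77,56): 56²+77² = 9065 > 7744 = 88² → acute
(23,30,21): 21²+23² = 970 > 900 = 30² → acute
(130,247,100): 100+130 ≤ 247, not a triangle
(26,24,14): 14²+24² = 772 > 676 = 26² → acute
3 of the 4 are acute.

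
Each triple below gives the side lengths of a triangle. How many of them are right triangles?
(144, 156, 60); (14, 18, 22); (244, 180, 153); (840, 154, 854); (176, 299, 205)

2

(144,156,60): 60²+144² = 24336 = 156² → right
(14,18,22): 14²+18² = 520 > 484 = 22² → acute
(244,180,153): 153²+180² = 55809 < 59536 = 244² → obtuse
(840,154,854): 154²+840² = 729316 = 854² → right
(176,299,205): 176²+205² = 73001 < 89401 = 299² → obtuse
2 of the 5 are right.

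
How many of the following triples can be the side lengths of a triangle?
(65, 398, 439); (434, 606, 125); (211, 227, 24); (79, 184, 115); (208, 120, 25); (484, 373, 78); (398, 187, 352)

4

(65,398,439): 65+398 > 439 → valid
(125,434,606): 125+434 ≤ 606 → not valid
(24,211,227): 24+211 > 227 → valid
(79,115,184): 79+115 > 184 → valid
(25,120,208): 25+120 ≤ 208 → not valid
(78,373,484): 78+373 ≤ 484 → not valid
(187,352,398): 187+352 > 398 → valid
4 of the 7 triples form a triangle.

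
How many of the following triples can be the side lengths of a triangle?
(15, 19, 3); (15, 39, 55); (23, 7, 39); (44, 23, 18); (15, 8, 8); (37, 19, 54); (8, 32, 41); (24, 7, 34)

(3,15,19): 3+15 ≤ 19 → not valid
(15,39,55): 15+39 ≤ 55 → not valid
(7,23,39): 7+23 ≤ 39 → not valid
(18,23,44): 18+23 ≤ 44 → not valid
(8,8,15): 8+8 > 15 → valid
(19,37,54): 19+37 > 54 → valid
(8,32,41): 8+32 ≤ 41 → not valid
(7,24,34): 7+24 ≤ 34 → not valid
2 of the 8 triples form a triangle.

2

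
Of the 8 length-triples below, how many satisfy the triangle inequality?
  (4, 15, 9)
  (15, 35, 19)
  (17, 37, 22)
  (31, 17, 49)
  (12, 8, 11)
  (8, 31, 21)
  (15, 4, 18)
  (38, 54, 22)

4

(4,9,15): 4+9 ≤ 15 → not valid
(15,19,35): 15+19 ≤ 35 → not valid
(17,22,37): 17+22 > 37 → valid
(17,31,49): 17+31 ≤ 49 → not valid
(8,11,12): 8+11 > 12 → valid
(8,21,31): 8+21 ≤ 31 → not valid
(4,15,18): 4+15 > 18 → valid
(22,38,54): 22+38 > 54 → valid
4 of the 8 triples form a triangle.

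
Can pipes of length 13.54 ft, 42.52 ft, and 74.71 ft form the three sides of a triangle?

No

The longest side is 74.71, but the other two sum to only 56.06.
56.06 < 74.71, so the triangle inequality fails.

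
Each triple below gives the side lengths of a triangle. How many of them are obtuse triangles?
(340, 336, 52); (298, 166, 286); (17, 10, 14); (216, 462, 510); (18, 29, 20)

1

(340,336,52): 52²+336² = 115600 = 340² → right
(298,166,286): 166²+286² = 109352 > 88804 = 298² → acute
(17,10,14): 10²+14² = 296 > 289 = 17² → acute
(216,462,510): 216²+462² = 260100 = 510² → right
(18,29,20): 18²+20² = 724 < 841 = 29² → obtuse
1 of the 5 is obtuse.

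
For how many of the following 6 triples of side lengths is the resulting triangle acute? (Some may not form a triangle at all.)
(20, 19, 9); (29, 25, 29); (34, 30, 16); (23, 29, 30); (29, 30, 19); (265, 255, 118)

(20,19,9): 9²+19² = 442 > 400 = 20² → acute
(29,25,29): 25²+29² = 1466 > 841 = 29² → acute
(34,30,16): 16²+30² = 1156 = 34² → right
(23,29,30): 23²+29² = 1370 > 900 = 30² → acute
(29,30,19): 19²+29² = 1202 > 900 = 30² → acute
(265,255,118): 118²+255² = 78949 > 70225 = 265² → acute
5 of the 6 are acute.

5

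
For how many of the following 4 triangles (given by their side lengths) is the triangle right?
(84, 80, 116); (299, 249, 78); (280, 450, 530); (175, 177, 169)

(84,80,116): 80²+84² = 13456 = 116² → right
(299,249,78): 78²+249² = 68085 < 89401 = 299² → obtuse
(280,450,530): 280²+450² = 280900 = 530² → right
(175,177,169): 169²+175² = 59186 > 31329 = 177² → acute
2 of the 4 are right.

2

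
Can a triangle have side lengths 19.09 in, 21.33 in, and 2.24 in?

The two shorter sides sum to 21.33, exactly equal to the longest side 21.33.
That gives only a degenerate (flat) triangle — the inequality must be strict.

No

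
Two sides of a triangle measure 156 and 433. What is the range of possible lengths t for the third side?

By the triangle inequality, t must be less than 156 + 433 = 589 and greater than |156 − 433| = 277.

277 < t < 589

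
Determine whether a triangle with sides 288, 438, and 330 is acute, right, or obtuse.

Compare the square of the longest side to the sum of squares of the other two: 288² + 330² = 191844 = 438².

right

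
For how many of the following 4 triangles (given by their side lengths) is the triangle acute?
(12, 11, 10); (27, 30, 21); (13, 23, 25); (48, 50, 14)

3

(12,11,10): 10²+11² = 221 > 144 = 12² → acute
(27,30,21): 21²+27² = 1170 > 900 = 30² → acute
(13,23,25): 13²+23² = 698 > 625 = 25² → acute
(48,50,14): 14²+48² = 2500 = 50² → right
3 of the 4 are acute.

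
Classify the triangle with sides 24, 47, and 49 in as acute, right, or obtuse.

acute

Compare the square of the longest side to the sum of squares of the other two: 24² + 47² = 2785 > 2401 = 49².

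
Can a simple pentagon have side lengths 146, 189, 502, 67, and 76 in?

No

For a pentagon, each side must be shorter than the sum of the others.
Here the longest side is 502, but the remaining 4 sides sum to only 478.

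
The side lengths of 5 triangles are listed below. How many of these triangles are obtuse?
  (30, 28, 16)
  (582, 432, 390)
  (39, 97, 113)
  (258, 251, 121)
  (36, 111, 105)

1

(30,28,16): 16²+28² = 1040 > 900 = 30² → acute
(582,432,390): 390²+432² = 338724 = 582² → right
(39,97,113): 39²+97² = 10930 < 12769 = 113² → obtuse
(258,251,121): 121²+251² = 77642 > 66564 = 258² → acute
(36,111,105): 36²+105² = 12321 = 111² → right
1 of the 5 is obtuse.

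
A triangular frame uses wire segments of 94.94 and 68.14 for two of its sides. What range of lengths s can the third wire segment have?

By the triangle inequality, s must be less than 94.94 + 68.14 = 163.08 and greater than |94.94 − 68.14| = 26.80.

26.80 < s < 163.08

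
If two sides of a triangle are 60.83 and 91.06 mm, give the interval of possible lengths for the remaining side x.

By the triangle inequality, x must be less than 60.83 + 91.06 = 151.89 and greater than |60.83 − 91.06| = 30.23.

30.23 < x < 151.89 (mm)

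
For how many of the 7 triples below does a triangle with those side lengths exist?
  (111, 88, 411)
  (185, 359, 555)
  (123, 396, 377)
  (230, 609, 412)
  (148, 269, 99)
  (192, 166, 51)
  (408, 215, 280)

(88,111,411): 88+111 ≤ 411 → not valid
(185,359,555): 185+359 ≤ 555 → not valid
(123,377,396): 123+377 > 396 → valid
(230,412,609): 230+412 > 609 → valid
(99,148,269): 99+148 ≤ 269 → not valid
(51,166,192): 51+166 > 192 → valid
(215,280,408): 215+280 > 408 → valid
4 of the 7 triples form a triangle.

4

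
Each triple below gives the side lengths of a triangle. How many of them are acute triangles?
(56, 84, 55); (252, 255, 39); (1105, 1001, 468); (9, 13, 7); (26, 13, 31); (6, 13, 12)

(56,84,55): 55²+56² = 6161 < 7056 = 84² → obtuse
(252,255,39): 39²+252² = 65025 = 255² → right
(1105,1001,468): 468²+1001² = 1221025 = 1105² → right
(9,13,7): 7²+9² = 130 < 169 = 13² → obtuse
(26,13,31): 13²+26² = 845 < 961 = 31² → obtuse
(6,13,12): 6²+12² = 180 > 169 = 13² → acute
1 of the 6 is acute.

1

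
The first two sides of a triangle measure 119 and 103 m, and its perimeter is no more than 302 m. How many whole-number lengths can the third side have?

64

Triangle inequality: 16 < x < 222. Perimeter ≤ 302 gives x ≤ 302 − 119 − 103 = 80.
So 16 < x ≤ 80; integers 17 through 80: 64 values.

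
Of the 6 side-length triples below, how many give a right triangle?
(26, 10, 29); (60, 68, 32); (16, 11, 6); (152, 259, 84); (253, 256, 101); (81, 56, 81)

1

(26,10,29): 10²+26² = 776 < 841 = 29² → obtuse
(60,68,32): 32²+60² = 4624 = 68² → right
(16,11,6): 6²+11² = 157 < 256 = 16² → obtuse
(152,259,84): 84+152 ≤ 259, not a triangle
(253,256,101): 101²+253² = 74210 > 65536 = 256² → acute
(81,56,81): 56²+81² = 9697 > 6561 = 81² → acute
1 of the 6 is right.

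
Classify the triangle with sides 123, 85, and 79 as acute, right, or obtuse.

Compare the square of the longest side to the sum of squares of the other two: 79² + 85² = 13466 < 15129 = 123².

obtuse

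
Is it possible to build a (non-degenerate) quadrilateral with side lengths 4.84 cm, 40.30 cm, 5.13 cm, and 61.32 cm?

For a quadrilateral, each side must be shorter than the sum of the others.
Here the longest side is 61.32, but the remaining 3 sides sum to only 50.27.

No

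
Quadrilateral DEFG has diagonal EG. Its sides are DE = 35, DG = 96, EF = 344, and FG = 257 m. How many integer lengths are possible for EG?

43

From triangle DEG: 61 < EG < 131.
From triangle FEG: 87 < EG < 601.
Intersection: 87 < EG < 131, so integers 88 through 130: 43 values.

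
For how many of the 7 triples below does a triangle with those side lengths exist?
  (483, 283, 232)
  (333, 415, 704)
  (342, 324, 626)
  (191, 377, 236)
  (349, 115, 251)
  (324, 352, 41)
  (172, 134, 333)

6

(232,283,483): 232+283 > 483 → valid
(333,415,704): 333+415 > 704 → valid
(324,342,626): 324+342 > 626 → valid
(191,236,377): 191+236 > 377 → valid
(115,251,349): 115+251 > 349 → valid
(41,324,352): 41+324 > 352 → valid
(134,172,333): 134+172 ≤ 333 → not valid
6 of the 7 triples form a triangle.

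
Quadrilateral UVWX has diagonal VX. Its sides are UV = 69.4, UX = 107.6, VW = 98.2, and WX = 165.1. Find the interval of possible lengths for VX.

From triangle UVX: |69.4 − 107.6| < VX < 69.4 + 107.6, i.e. 38.2 < VX < 177.0.
From triangle WVX: 66.9 < VX < 263.3.
Both must hold, so VX lies in the intersection.

66.9 < VX < 177.0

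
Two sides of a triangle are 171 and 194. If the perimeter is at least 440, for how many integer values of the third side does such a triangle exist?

290

Triangle inequality: 23 < x < 365. Perimeter ≥ 440 gives x ≥ 440 − 171 − 194 = 75.
So 75 ≤ x < 365; integers 75 through 364: 290 values.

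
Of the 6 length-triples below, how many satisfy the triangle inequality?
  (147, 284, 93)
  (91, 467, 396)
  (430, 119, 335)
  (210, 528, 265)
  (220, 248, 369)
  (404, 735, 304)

(93,147,284): 93+147 ≤ 284 → not valid
(91,396,467): 91+396 > 467 → valid
(119,335,430): 119+335 > 430 → valid
(210,265,528): 210+265 ≤ 528 → not valid
(220,248,369): 220+248 > 369 → valid
(304,404,735): 304+404 ≤ 735 → not valid
3 of the 6 triples form a triangle.

3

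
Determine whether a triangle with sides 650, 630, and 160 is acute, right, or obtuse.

right

Compare the square of the longest side to the sum of squares of the other two: 160² + 630² = 422500 = 650².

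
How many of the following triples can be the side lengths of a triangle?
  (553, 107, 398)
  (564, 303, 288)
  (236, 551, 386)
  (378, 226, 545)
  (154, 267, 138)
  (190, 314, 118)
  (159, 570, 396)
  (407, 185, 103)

(107,398,553): 107+398 ≤ 553 → not valid
(288,303,564): 288+303 > 564 → valid
(236,386,551): 236+386 > 551 → valid
(226,378,545): 226+378 > 545 → valid
(138,154,267): 138+154 > 267 → valid
(118,190,314): 118+190 ≤ 314 → not valid
(159,396,570): 159+396 ≤ 570 → not valid
(103,185,407): 103+185 ≤ 407 → not valid
4 of the 8 triples form a triangle.

4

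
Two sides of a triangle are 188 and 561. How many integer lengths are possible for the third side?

375

The third side lies in the open interval (373, 749).
Integers from 374 to 748 inclusive: 748 − 374 + 1 = 375.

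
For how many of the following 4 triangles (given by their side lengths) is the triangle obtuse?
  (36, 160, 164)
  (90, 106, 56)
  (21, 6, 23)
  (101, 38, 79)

(36,160,164): 36²+160² = 26896 = 164² → right
(90,106,56): 56²+90² = 11236 = 106² → right
(21,6,23): 6²+21² = 477 < 529 = 23² → obtuse
(101,38,79): 38²+79² = 7685 < 10201 = 101² → obtuse
2 of the 4 are obtuse.

2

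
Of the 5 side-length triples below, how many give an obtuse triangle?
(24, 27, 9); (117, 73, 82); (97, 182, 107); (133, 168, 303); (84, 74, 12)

4

(24,27,9): 9²+24² = 657 < 729 = 27² → obtuse
(117,73,82): 73²+82² = 12053 < 13689 = 117² → obtuse
(97,182,107): 97²+107² = 20858 < 33124 = 182² → obtuse
(133,168,303): 133+168 ≤ 303, not a triangle
(84,74,12): 12²+74² = 5620 < 7056 = 84² → obtuse
4 of the 5 are obtuse.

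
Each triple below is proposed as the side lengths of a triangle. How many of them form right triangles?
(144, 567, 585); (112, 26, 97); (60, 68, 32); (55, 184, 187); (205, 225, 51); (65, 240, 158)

2

(144,567,585): 144²+567² = 342225 = 585² → right
(112,26,97): 26²+97² = 10085 < 12544 = 112² → obtuse
(60,68,32): 32²+60² = 4624 = 68² → right
(55,184,187): 55²+184² = 36881 > 34969 = 187² → acute
(205,225,51): 51²+205² = 44626 < 50625 = 225² → obtuse
(65,240,158): 65+158 ≤ 240, not a triangle
2 of the 6 are right.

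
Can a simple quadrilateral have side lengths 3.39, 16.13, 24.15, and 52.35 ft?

For a quadrilateral, each side must be shorter than the sum of the others.
Here the longest side is 52.35, but the remaining 3 sides sum to only 43.67.

No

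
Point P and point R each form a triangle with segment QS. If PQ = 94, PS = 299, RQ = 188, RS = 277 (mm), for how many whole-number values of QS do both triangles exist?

From triangle PQS: 205 < QS < 393.
From triangle RQS: 89 < QS < 465.
Intersection: 205 < QS < 393, so integers 206 through 392: 187 values.

187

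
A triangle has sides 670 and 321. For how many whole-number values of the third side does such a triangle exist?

The third side lies in the open interval (349, 991).
Integers from 350 to 990 inclusive: 990 − 350 + 1 = 641.

641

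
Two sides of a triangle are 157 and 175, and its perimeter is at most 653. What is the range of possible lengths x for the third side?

18 < x ≤ 321

Triangle inequality alone gives 18 < x < 332.
The perimeter condition gives x ≤ 653 − 157 − 175 = 321.
Intersecting the two: 18 < x ≤ 321.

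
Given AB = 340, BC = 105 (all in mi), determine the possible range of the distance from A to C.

235 ≤ AC ≤ 445 mi

By the triangle inequality, |340 − 105| ≤ AC ≤ 340 + 105.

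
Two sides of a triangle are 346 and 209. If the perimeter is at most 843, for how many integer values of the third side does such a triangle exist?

Triangle inequality: 137 < x < 555. Perimeter ≤ 843 gives x ≤ 843 − 346 − 209 = 288.
So 137 < x ≤ 288; integers 138 through 288: 151 values.

151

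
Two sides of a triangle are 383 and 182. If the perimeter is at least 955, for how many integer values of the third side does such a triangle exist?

Triangle inequality: 201 < x < 565. Perimeter ≥ 955 gives x ≥ 955 − 383 − 182 = 390.
So 390 ≤ x < 565; integers 390 through 564: 175 values.

175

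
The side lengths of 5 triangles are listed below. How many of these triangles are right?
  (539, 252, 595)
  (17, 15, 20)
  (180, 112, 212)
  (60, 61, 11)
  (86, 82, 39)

(539,252,595): 252²+539² = 354025 = 595² → right
(17,15,20): 15²+17² = 514 > 400 = 20² → acute
(180,112,212): 112²+180² = 44944 = 212² → right
(60,61,11): 11²+60² = 3721 = 61² → right
(86,82,39): 39²+82² = 8245 > 7396 = 86² → acute
3 of the 5 are right.

3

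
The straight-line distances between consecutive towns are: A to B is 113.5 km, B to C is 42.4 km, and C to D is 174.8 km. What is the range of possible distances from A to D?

18.9 ≤ AD ≤ 330.7 km

The maximum is all hops collinear in one direction: 113.5 + 42.4 + 174.8 = 330.7.
The longest hop is 174.8; the others sum to 155.9. Folding the others back against it leaves at least 174.8 − 155.9 = 18.9.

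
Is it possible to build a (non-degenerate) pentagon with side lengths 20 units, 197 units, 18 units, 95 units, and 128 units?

A pentagon exists iff every side is shorter than the sum of the others — equivalently, the longest side is less than the sum of the rest.
Longest side 197 < 261 (sum of the remaining 4), so yes.

Yes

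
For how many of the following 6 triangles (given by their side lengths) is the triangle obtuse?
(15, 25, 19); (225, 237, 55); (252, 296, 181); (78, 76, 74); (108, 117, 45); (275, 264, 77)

2

(15,25,19): 15²+19² = 586 < 625 = 25² → obtuse
(225,237,55): 55²+225² = 53650 < 56169 = 237² → obtuse
(252,296,181): 181²+252² = 96265 > 87616 = 296² → acute
(78,76,74): 74²+76² = 11252 > 6084 = 78² → acute
(108,117,45): 45²+108² = 13689 = 117² → right
(275,264,77): 77²+264² = 75625 = 275² → right
2 of the 6 are obtuse.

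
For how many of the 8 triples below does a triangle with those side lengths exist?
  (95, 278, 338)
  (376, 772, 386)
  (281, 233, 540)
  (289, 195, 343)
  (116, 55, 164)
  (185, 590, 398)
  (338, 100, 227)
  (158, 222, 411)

3

(95,278,338): 95+278 > 338 → valid
(376,386,772): 376+386 ≤ 772 → not valid
(233,281,540): 233+281 ≤ 540 → not valid
(195,289,343): 195+289 > 343 → valid
(55,116,164): 55+116 > 164 → valid
(185,398,590): 185+398 ≤ 590 → not valid
(100,227,338): 100+227 ≤ 338 → not valid
(158,222,411): 158+222 ≤ 411 → not valid
3 of the 8 triples form a triangle.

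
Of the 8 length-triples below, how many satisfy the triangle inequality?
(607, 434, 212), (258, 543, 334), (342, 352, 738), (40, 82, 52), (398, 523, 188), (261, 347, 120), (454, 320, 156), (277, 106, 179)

7

(212,434,607): 212+434 > 607 → valid
(258,334,543): 258+334 > 543 → valid
(342,352,738): 342+352 ≤ 738 → not valid
(40,52,82): 40+52 > 82 → valid
(188,398,523): 188+398 > 523 → valid
(120,261,347): 120+261 > 347 → valid
(156,320,454): 156+320 > 454 → valid
(106,179,277): 106+179 > 277 → valid
7 of the 8 triples form a triangle.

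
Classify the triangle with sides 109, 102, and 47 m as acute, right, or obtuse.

Compare the square of the longest side to the sum of squares of the other two: 47² + 102² = 12613 > 11881 = 109².

acute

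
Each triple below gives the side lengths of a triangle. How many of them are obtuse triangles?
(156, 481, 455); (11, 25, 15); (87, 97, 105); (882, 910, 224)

1

(156,481,455): 156²+455² = 231361 = 481² → right
(11,25,15): 11²+15² = 346 < 625 = 25² → obtuse
(87,97,105): 87²+97² = 16978 > 11025 = 105² → acute
(882,910,224): 224²+882² = 828100 = 910² → right
1 of the 4 is obtuse.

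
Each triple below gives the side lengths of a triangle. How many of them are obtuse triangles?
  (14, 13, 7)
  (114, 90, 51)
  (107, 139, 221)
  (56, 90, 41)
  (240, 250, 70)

3

(14,13,7): 7²+13² = 218 > 196 = 14² → acute
(114,90,51): 51²+90² = 10701 < 12996 = 114² → obtuse
(107,139,221): 107²+139² = 30770 < 48841 = 221² → obtuse
(56,90,41): 41²+56² = 4817 < 8100 = 90² → obtuse
(240,250,70): 70²+240² = 62500 = 250² → right
3 of the 5 are obtuse.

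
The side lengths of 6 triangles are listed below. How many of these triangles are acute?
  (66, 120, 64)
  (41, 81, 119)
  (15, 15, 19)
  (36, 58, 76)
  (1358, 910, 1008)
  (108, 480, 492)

1

(66,120,64): 64²+66² = 8452 < 14400 = 120² → obtuse
(41,81,119): 41²+81² = 8242 < 14161 = 119² → obtuse
(15,15,19): 15²+15² = 450 > 361 = 19² → acute
(36,58,76): 36²+58² = 4660 < 5776 = 76² → obtuse
(1358,910,1008): 910²+1008² = 1844164 = 1358² → right
(108,480,492): 108²+480² = 242064 = 492² → right
1 of the 6 is acute.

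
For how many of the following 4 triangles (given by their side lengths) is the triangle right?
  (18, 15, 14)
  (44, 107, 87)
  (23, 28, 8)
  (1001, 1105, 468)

1

(18,15,14): 14²+15² = 421 > 324 = 18² → acute
(44,107,87): 44²+87² = 9505 < 11449 = 107² → obtuse
(23,28,8): 8²+23² = 593 < 784 = 28² → obtuse
(1001,1105,468): 468²+1001² = 1221025 = 1105² → right
1 of the 4 is right.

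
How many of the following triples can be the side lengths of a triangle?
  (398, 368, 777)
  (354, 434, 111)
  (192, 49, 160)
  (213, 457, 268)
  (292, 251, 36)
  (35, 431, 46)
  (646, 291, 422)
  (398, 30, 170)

4

(368,398,777): 368+398 ≤ 777 → not valid
(111,354,434): 111+354 > 434 → valid
(49,160,192): 49+160 > 192 → valid
(213,268,457): 213+268 > 457 → valid
(36,251,292): 36+251 ≤ 292 → not valid
(35,46,431): 35+46 ≤ 431 → not valid
(291,422,646): 291+422 > 646 → valid
(30,170,398): 30+170 ≤ 398 → not valid
4 of the 8 triples form a triangle.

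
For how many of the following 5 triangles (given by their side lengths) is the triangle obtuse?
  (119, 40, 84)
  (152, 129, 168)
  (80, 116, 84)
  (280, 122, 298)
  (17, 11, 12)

2

(119,40,84): 40²+84² = 8656 < 14161 = 119² → obtuse
(152,129,168): 129²+152² = 39745 > 28224 = 168² → acute
(80,116,84): 80²+84² = 13456 = 116² → right
(280,122,298): 122²+280² = 93284 > 88804 = 298² → acute
(17,11,12): 11²+12² = 265 < 289 = 17² → obtuse
2 of the 5 are obtuse.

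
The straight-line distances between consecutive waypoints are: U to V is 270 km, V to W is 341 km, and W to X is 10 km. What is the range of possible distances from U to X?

61 ≤ UX ≤ 621 km

The maximum is all hops collinear in one direction: 270 + 341 + 10 = 621.
The longest hop is 341; the others sum to 280. Folding the others back against it leaves at least 341 − 280 = 61.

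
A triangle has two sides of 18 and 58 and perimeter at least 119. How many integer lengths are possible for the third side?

Triangle inequality: 40 < x < 76. Perimeter ≥ 119 gives x ≥ 119 − 18 − 58 = 43.
So 43 ≤ x < 76; integers 43 through 75: 33 values.

33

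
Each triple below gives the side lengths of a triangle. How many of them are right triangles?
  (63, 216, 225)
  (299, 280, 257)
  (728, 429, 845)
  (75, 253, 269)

2

(63,216,225): 63²+216² = 50625 = 225² → right
(299,280,257): 257²+280² = 144449 > 89401 = 299² → acute
(728,429,845): 429²+728² = 714025 = 845² → right
(75,253,269): 75²+253² = 69634 < 72361 = 269² → obtuse
2 of the 4 are right.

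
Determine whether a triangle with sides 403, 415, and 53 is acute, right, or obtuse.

Compare the square of the longest side to the sum of squares of the other two: 53² + 403² = 165218 < 172225 = 415².

obtuse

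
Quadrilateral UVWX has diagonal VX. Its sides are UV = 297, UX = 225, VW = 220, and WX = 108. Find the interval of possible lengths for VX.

112 < VX < 328

From triangle UVX: |297 − 225| < VX < 297 + 225, i.e. 72 < VX < 522.
From triangle WVX: 112 < VX < 328.
Both must hold, so VX lies in the intersection.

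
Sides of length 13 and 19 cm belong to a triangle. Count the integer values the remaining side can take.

25

The third side lies in the open interval (6, 32).
Integers from 7 to 31 inclusive: 31 − 7 + 1 = 25.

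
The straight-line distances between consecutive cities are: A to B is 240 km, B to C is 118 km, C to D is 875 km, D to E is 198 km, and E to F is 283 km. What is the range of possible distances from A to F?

36 ≤ AF ≤ 1714 km

The maximum is all hops collinear in one direction: 240 + 118 + 875 + 198 + 283 = 1714.
The longest hop is 875; the others sum to 839. Folding the others back against it leaves at least 875 − 839 = 36.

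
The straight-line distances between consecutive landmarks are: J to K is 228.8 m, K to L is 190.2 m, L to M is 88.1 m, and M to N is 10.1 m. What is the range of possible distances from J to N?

The maximum is all hops collinear in one direction: 228.8 + 190.2 + 88.1 + 10.1 = 517.2.
The longest hop is 228.8; the others sum to 288.4. Since 228.8 ≤ 288.4, the path can fold back on itself completely, so the minimum distance is 0.

0 ≤ JN ≤ 517.2 m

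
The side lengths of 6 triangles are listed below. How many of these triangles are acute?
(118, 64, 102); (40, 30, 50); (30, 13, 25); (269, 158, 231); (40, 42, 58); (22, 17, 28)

(118,64,102): 64²+102² = 14500 > 13924 = 118² → acute
(40,30,50): 30²+40² = 2500 = 50² → right
(30,13,25): 13²+25² = 794 < 900 = 30² → obtuse
(269,158,231): 158²+231² = 78325 > 72361 = 269² → acute
(40,42,58): 40²+42² = 3364 = 58² → right
(22,17,28): 17²+22² = 773 < 784 = 28² → obtuse
2 of the 6 are acute.

2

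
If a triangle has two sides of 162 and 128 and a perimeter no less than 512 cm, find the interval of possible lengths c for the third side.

Triangle inequality alone gives 34 < c < 290.
The perimeter condition gives c ≥ 512 − 162 − 128 = 222.
Intersecting the two: 222 ≤ c < 290.

222 ≤ c < 290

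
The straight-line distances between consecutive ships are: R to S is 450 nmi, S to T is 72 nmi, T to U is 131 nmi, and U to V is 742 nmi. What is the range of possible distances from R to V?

89 ≤ RV ≤ 1395 nmi

The maximum is all hops collinear in one direction: 450 + 72 + 131 + 742 = 1395.
The longest hop is 742; the others sum to 653. Folding the others back against it leaves at least 742 − 653 = 89.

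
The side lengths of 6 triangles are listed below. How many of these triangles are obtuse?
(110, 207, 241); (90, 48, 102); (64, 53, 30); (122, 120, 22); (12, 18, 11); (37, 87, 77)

(110,207,241): 110²+207² = 54949 < 58081 = 241² → obtuse
(90,48,102): 48²+90² = 10404 = 102² → right
(64,53,30): 30²+53² = 3709 < 4096 = 64² → obtuse
(122,120,22): 22²+120² = 14884 = 122² → right
(12,18,11): 11²+12² = 265 < 324 = 18² → obtuse
(37,87,77): 37²+77² = 7298 < 7569 = 87² → obtuse
4 of the 6 are obtuse.

4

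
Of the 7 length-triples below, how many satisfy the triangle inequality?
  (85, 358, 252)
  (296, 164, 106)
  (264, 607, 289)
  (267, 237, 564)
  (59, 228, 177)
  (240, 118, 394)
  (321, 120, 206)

(85,252,358): 85+252 ≤ 358 → not valid
(106,164,296): 106+164 ≤ 296 → not valid
(264,289,607): 264+289 ≤ 607 → not valid
(237,267,564): 237+267 ≤ 564 → not valid
(59,177,228): 59+177 > 228 → valid
(118,240,394): 118+240 ≤ 394 → not valid
(120,206,321): 120+206 > 321 → valid
2 of the 7 triples form a triangle.

2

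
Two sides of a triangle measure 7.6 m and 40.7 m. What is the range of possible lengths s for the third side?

By the triangle inequality, s must be less than 7.6 + 40.7 = 48.3 and greater than |7.6 − 40.7| = 33.1.

33.1 < s < 48.3 (m)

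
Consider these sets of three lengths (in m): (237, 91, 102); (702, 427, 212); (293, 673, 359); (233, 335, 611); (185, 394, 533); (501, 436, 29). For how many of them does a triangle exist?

(91,102,237): 91+102 ≤ 237 → not valid
(212,427,702): 212+427 ≤ 702 → not valid
(293,359,673): 293+359 ≤ 673 → not valid
(233,335,611): 233+335 ≤ 611 → not valid
(185,394,533): 185+394 > 533 → valid
(29,436,501): 29+436 ≤ 501 → not valid
1 of the 6 triples forms a triangle.

1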